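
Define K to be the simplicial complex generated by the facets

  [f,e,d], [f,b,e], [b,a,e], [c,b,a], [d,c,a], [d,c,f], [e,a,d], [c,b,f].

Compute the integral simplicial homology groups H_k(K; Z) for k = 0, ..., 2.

Order the vertices as a < b < c < d < e < f. Listing each simplex with vertices in this order, K has dimension 2 with simplices:

  0-simplices (6): a, b, c, d, e, f
  1-simplices (12): ab, ac, ad, ae, bc, be, bf, cd, cf, de, df, ef
  2-simplices (8): abc, abe, acd, ade, bcf, bef, cdf, def

giving chain groups C_0 ≅ Z^6, C_1 ≅ Z^12, C_2 ≅ Z^8.

The boundary map ∂_1: C_1 → C_0 maps an edge to its endpoints' difference, ∂[p,q] = q − p. For instance
  ∂cf = f − c.
As a 6×12 matrix over Z this has rank 5, with invariant factors (1,1,1,1,1).

∂_2: C_2 → C_1 acts by ∂[p,q,r] = [q,r] − [p,r] + [p,q]. For instance
  ∂abc = bc − ac + ab,
  ∂ade = de − ae + ad.
The 12×8 boundary matrix has rank 7 and Smith normal form diag(1,1,1,1,1,1,1).

Now H_k = ker ∂_k / im ∂_{k+1}, so:

  H_0: rank C_0 − rank ∂_1 = 6 − 5 = 1, and the invariant factors of ∂_1 are all 1, so H_0 = Z.
  H_1: rank ker ∂_1 − rank ∂_2 = (12 − 5) − 7 = 0, and the invariant factors of ∂_2 are all 1, so H_1 = 0.
  H_2: rank ker ∂_2 − rank ∂_3 = (8 − 7) − 0 = 1, and there is no ∂_3, so H_2 = Z.

H_0 ≅ Z,  H_1 = 0,  H_2 ≅ Z.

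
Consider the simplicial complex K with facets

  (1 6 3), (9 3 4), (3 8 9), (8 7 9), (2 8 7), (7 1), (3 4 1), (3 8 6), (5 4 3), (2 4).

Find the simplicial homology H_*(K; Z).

Fix the vertex order 1 < 2 < 3 < 4 < 5 < 6 < 7 < 8 < 9 and write every simplex with vertices in increasing order. Then dim K = 2 and the simplices of K are:

  0-simplices (9): [1], [2], [3], [4], [5], [6], [7], [8], [9]
  1-simplices (18): [1,3], [1,4], [1,6], [1,7], [2,4], [2,7], [2,8], [3,4], [3,5], [3,6], [3,8], [3,9], [4,5], [4,9], [6,8], [7,8], [7,9], [8,9]
  2-simplices (8): [1,3,4], [1,3,6], [2,7,8], [3,4,5], [3,4,9], [3,6,8], [3,8,9], [7,8,9]

so the chain groups are C_0 ≅ Z^9, C_1 ≅ Z^18, C_2 ≅ Z^8.

∂_1: C_1 → C_0 sends each edge [p,q] (with p < q) to q − p. For instance
  ∂[3,8] = [8] − [3].
The 9×18 boundary matrix has rank 8 and Smith normal form diag(1,1,1,1,1,1,1,1).

Boundary ∂_2: C_2 → C_1 sends each 2-simplex [p,q,r] to [q,r] − [p,r] + [p,q]. For instance
  ∂[1,3,4] = [3,4] − [1,4] + [1,3],
  ∂[7,8,9] = [8,9] − [7,9] + [7,8].
The resulting 18×8 matrix has rank 8, and its Smith normal form has invariant factors (1,1,1,1,1,1,1,1).

Reading off H_k = ker ∂_k / im ∂_{k+1}:

  H_0: rank C_0 − rank ∂_1 = 9 − 8 = 1, and the invariant factors of ∂_1 are all 1, so H_0 ≅ Z.
  H_1: rank ker ∂_1 − rank ∂_2 = (18 − 8) − 8 = 2, and the invariant factors of ∂_2 are all 1, so H_1 ≅ Z^2.
  H_2: rank ker ∂_2 − rank ∂_3 = (8 − 8) − 0 = 0, and there is no ∂_3, so H_2 ≅ 0.

H_0 ≅ Z,  H_1 ≅ Z^2,  H_2 = 0.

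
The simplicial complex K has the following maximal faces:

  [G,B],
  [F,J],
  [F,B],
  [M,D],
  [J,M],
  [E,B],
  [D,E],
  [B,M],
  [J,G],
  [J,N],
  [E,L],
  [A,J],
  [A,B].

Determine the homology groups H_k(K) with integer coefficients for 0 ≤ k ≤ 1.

Take the total order A < B < D < E < F < G < J < L < M < N on the vertex set. Then K (dimension 1) consists of the simplices:

  0-simplices (10): A, B, D, E, F, G, J, L, M, N
  1-simplices (13): AB, AJ, BE, BF, BG, BM, DE, DM, EL, FJ, GJ, JM, JN

Hence C_0 ≅ Z^10, C_1 ≅ Z^13.

∂_1: C_1 → C_0 is given by ∂[p,q] = [q] − [p]. For instance
  ∂JN = N − J.
The 10×13 boundary matrix has rank 9 and Smith normal form diag(1,1,1,1,1,1,1,1,1).

Computing H_k = (kernel of ∂_k) / (image of ∂_{k+1}):

  H_0: rank C_0 − rank ∂_1 = 10 − 9 = 1, and the invariant factors of ∂_1 are all 1, so H_0 ≅ Z.
  H_1: rank ker ∂_1 − rank ∂_2 = (13 − 9) − 0 = 4, and there is no ∂_2, so H_1 ≅ Z^4.

As a check, the Euler characteristic is 10 − 13 = -3, which agrees with 1 − 4 = -3.

H_0 = Z,  H_1 = Z^4.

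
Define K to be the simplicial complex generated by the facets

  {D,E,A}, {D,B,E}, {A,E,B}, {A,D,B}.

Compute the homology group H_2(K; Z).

H_2 ≅ Z.

We work with the vertex ordering A < B < D < E. The simplices of K, each written with vertices in increasing order, are:

  0-simplices (4): A, B, D, E
  1-simplices (6): AB, AD, AE, BD, BE, DE
  2-simplices (4): ABD, ABE, ADE, BDE

Hence C_0 ≅ Z^4, C_1 ≅ Z^6, C_2 ≅ Z^4.

The boundary map ∂_1: C_1 → C_0 maps an edge to its endpoints' difference, ∂[p,q] = q − p.
As a 4×6 matrix over Z this has rank 3, with invariant factors (1,1,1).

Boundary ∂_2: C_2 → C_1 sends each 2-simplex [p,q,r] to [q,r] − [p,r] + [p,q]. For instance
  ∂ABD = BD − AD + AB,
  ∂BDE = DE − BE + BD.
This gives a 6×4 integer matrix of rank 3; reducing to Smith normal form yields diagonal entries (1,1,1).

From H_k ≅ ker(∂_k) / im(∂_{k+1}) we obtain:

  H_2: rank ker ∂_2 − rank ∂_3 = (4 − 3) − 0 = 1, and there is no ∂_3, so H_2 ≅ Z.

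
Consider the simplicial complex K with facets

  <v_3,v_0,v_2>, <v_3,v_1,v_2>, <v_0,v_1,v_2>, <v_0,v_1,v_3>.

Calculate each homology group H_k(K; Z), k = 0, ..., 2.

We work with the vertex ordering v_0 < v_1 < v_2 < v_3. The simplices of K, each written with vertices in increasing order, are:

  0-simplices (4): [v_0], [v_1], [v_2], [v_3]
  1-simplices (6): [v_0,v_1], [v_0,v_2], [v_0,v_3], [v_1,v_2], [v_1,v_3], [v_2,v_3]
  2-simplices (4): [v_0,v_1,v_2], [v_0,v_1,v_3], [v_0,v_2,v_3], [v_1,v_2,v_3]

so the chain groups are C_0 ≅ Z^4, C_1 ≅ Z^6, C_2 ≅ Z^4.

Boundary ∂_1: C_1 → C_0 is given by ∂[p,q] = [q] − [p]. For instance
  ∂[v_1,v_3] = [v_3] − [v_1].
As a 4×6 matrix over Z this has rank 3, with invariant factors (1,1,1).

∂_2: C_2 → C_1 sends each 2-simplex [p,q,r] to [q,r] − [p,r] + [p,q]. For instance
  ∂[v_0,v_1,v_3] = [v_1,v_3] − [v_0,v_3] + [v_0,v_1],
  ∂[v_0,v_2,v_3] = [v_2,v_3] − [v_0,v_3] + [v_0,v_2].
The resulting 6×4 matrix has rank 3, and its Smith normal form has invariant factors (1,1,1).

From H_k ≅ ker(∂_k) / im(∂_{k+1}) we obtain:

  H_0: rank C_0 − rank ∂_1 = 4 − 3 = 1, and the invariant factors of ∂_1 are all 1, so H_0 ≅ Z.
  H_1: rank ker ∂_1 − rank ∂_2 = (6 − 3) − 3 = 0, and the invariant factors of ∂_2 are all 1, so H_1 ≅ 0.
  H_2: rank ker ∂_2 − rank ∂_3 = (4 − 3) − 0 = 1, and there is no ∂_3, so H_2 ≅ Z.

As a check, the Euler characteristic is 4 − 6 + 4 = 2, which agrees with 1 − 0 + 1 = 2.
(K is a triangulation of the 2-sphere S^2.)

H_0 ≅ Z,  H_1 = 0,  H_2 ≅ Z.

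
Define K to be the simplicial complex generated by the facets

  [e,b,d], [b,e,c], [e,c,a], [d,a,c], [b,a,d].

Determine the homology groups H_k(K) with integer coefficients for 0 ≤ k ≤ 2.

H_0 = Z,  H_1 = Z,  H_2 = 0.

Take the total order a < b < c < d < e on the vertex set. Then K (dimension 2) consists of the simplices:

  0-simplices (5): a, b, c, d, e
  1-simplices (10): ab, ac, ad, ae, bc, bd, be, cd, ce, de
  2-simplices (5): abd, acd, ace, bce, bde

giving chain groups C_0 ≅ Z^5, C_1 ≅ Z^10, C_2 ≅ Z^5.

The boundary map ∂_1: C_1 → C_0 maps an edge to its endpoints' difference, ∂[p,q] = q − p. For instance
  ∂ac = c − a.
This gives a 5×10 integer matrix of rank 4; reducing to Smith normal form yields diagonal entries (1,1,1,1).

Boundary ∂_2: C_2 → C_1 acts by ∂[p,q,r] = [q,r] − [p,r] + [p,q]. For instance
  ∂acd = cd − ad + ac,
  ∂ace = ce − ae + ac.
This gives a 10×5 integer matrix of rank 5; reducing to Smith normal form yields diagonal entries (1,1,1,1,1).

From H_k ≅ ker(∂_k) / im(∂_{k+1}) we obtain:

  H_0: rank C_0 − rank ∂_1 = 5 − 4 = 1, and the invariant factors of ∂_1 are all 1, so H_0 = Z.
  H_1: rank ker ∂_1 − rank ∂_2 = (10 − 4) − 5 = 1, and the invariant factors of ∂_2 are all 1, so H_1 = Z.
  H_2: rank ker ∂_2 − rank ∂_3 = (5 − 5) − 0 = 0, and there is no ∂_3, so H_2 = 0.

As a check, the Euler characteristic is 5 − 10 + 5 = 0, which agrees with 1 − 1 + 0 = 0.
(K is a triangulation of the Möbius band.)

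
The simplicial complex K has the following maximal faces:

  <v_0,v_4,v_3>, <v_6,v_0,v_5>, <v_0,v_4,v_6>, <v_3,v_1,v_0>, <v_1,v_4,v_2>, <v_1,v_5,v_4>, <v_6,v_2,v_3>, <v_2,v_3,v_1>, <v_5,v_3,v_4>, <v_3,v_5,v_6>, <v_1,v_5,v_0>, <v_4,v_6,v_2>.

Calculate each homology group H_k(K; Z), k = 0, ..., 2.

K has 7 vertices, 18 edges, 12 triangles.
rank ∂_0 = 0, rank ∂_1 = 6 ⇒ b_0 = 7 − 0 − 6 = 1; all invariant factors of ∂_1 are 1 so no torsion. So H_0 = Z.
rank ∂_1 = 6, rank ∂_2 = 12 ⇒ b_1 = 18 − 6 − 12 = 0; ∂_2 has invariant factor(s) [2] giving torsion. So H_1 = Z/2.
rank ∂_2 = 12, rank ∂_3 = 0 ⇒ b_2 = 12 − 12 − 0 = 0. So H_2 = 0.

H_0 ≅ Z,  H_1 ≅ Z/2,  H_2 = 0.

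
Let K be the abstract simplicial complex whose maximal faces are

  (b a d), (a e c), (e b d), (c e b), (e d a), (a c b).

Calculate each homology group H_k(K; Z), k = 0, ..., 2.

Order the vertices as a < b < c < d < e. Listing each simplex with vertices in this order, K has dimension 2 with simplices:

  0-simplices (5): a, b, c, d, e
  1-simplices (9): ab, ac, ad, ae, bc, bd, be, ce, de
  2-simplices (6): abc, abd, ace, ade, bce, bde

Hence C_0 ≅ Z^5, C_1 ≅ Z^9, C_2 ≅ Z^6.

∂_1: C_1 → C_0 sends each edge [p,q] (with p < q) to q − p. For instance
  ∂ce = e − c.
As a 5×9 matrix over Z this has rank 4, with invariant factors (1,1,1,1).

∂_2: C_2 → C_1 maps a triangle to the signed sum of its edges. For instance
  ∂abc = bc − ac + ab,
  ∂bde = de − be + bd.
The 9×6 boundary matrix has rank 5 and Smith normal form diag(1,1,1,1,1).

Reading off H_k = ker ∂_k / im ∂_{k+1}:

  H_0: rank C_0 − rank ∂_1 = 5 − 4 = 1, and the invariant factors of ∂_1 are all 1, so H_0 = Z.
  H_1: rank ker ∂_1 − rank ∂_2 = (9 − 4) − 5 = 0, and the invariant factors of ∂_2 are all 1, so H_1 = 0.
  H_2: rank ker ∂_2 − rank ∂_3 = (6 − 5) − 0 = 1, and there is no ∂_3, so H_2 = Z.

As a check, the Euler characteristic is 5 − 9 + 6 = 2, which agrees with 1 − 0 + 1 = 2.
(K is a triangulation of the 2-sphere S^2.)

H_0 ≅ Z,  H_1 = 0,  H_2 ≅ Z.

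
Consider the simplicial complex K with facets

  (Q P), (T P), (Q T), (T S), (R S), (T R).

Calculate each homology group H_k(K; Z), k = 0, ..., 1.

H_0 = Z,  H_1 = Z^2.

Take the total order P < Q < R < S < T on the vertex set. Then K (dimension 1) consists of the simplices:

  0-simplices (5): P, Q, R, S, T
  1-simplices (6): PQ, PT, QT, RS, RT, ST

so the chain groups are C_0 ≅ Z^5, C_1 ≅ Z^6.

The boundary map ∂_1: C_1 → C_0 sends each edge [p,q] (with p < q) to q − p. For instance
  ∂PQ = Q − P.
The resulting 5×6 matrix has rank 4, and its Smith normal form has invariant factors (1,1,1,1).

Now H_k = ker ∂_k / im ∂_{k+1}, so:

  H_0: rank C_0 − rank ∂_1 = 5 − 4 = 1, and the invariant factors of ∂_1 are all 1, so H_0 ≅ Z.
  H_1: rank ker ∂_1 − rank ∂_2 = (6 − 4) − 0 = 2, and there is no ∂_2, so H_1 ≅ Z^2.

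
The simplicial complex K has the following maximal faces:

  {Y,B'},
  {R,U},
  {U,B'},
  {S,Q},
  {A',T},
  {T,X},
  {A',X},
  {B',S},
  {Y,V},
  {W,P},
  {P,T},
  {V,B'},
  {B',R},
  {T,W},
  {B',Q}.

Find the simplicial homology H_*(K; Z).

We work with the vertex ordering P < Q < R < S < T < U < V < W < X < Y < A' < B'. The simplices of K, each written with vertices in increasing order, are:

  0-simplices (12): [P], [Q], [R], [S], [T], [U], [V], [W], [X], [Y], [A'], [B']
  1-simplices (15): [P,T], [P,W], [Q,S], [Q,B'], [R,U], [R,B'], [S,B'], [T,W], [T,X], [T,A'], [U,B'], [V,Y], [V,B'], [X,A'], [Y,B']

giving chain groups C_0 ≅ Z^12, C_1 ≅ Z^15.

∂_1: C_1 → C_0 sends each edge [p,q] (with p < q) to q − p. For instance
  ∂[P,W] = [W] − [P].
The resulting 12×15 matrix has rank 10, and its Smith normal form has invariant factors (1,1,1,1,1,1,1,1,1,1).

From H_k ≅ ker(∂_k) / im(∂_{k+1}) we obtain:

  H_0: rank C_0 − rank ∂_1 = 12 − 10 = 2, and the invariant factors of ∂_1 are all 1, so H_0 ≅ Z^2.
  H_1: rank ker ∂_1 − rank ∂_2 = (15 − 10) − 0 = 5, and there is no ∂_2, so H_1 ≅ Z^5.

H_0 ≅ Z^2,  H_1 ≅ Z^5.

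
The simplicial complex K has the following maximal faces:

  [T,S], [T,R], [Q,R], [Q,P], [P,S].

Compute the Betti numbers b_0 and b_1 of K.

b_0 = 1, b_1 = 1.

K has 5 vertices, 5 edges.
rank ∂_0 = 0, rank ∂_1 = 4 ⇒ b_0 = 5 − 0 − 4 = 1; all invariant factors of ∂_1 are 1 so no torsion. So H_0 ≅ Z.
rank ∂_1 = 4, rank ∂_2 = 0 ⇒ b_1 = 5 − 4 − 0 = 1. So H_1 ≅ Z.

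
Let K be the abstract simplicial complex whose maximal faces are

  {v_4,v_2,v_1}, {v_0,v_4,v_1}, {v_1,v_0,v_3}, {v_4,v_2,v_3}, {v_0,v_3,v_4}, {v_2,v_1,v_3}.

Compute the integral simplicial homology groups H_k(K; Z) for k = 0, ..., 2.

H_0 ≅ Z,  H_1 = 0,  H_2 ≅ Z.

Take the total order v_0 < v_1 < v_2 < v_3 < v_4 on the vertex set. Then K (dimension 2) consists of the simplices:

  0-simplices (5): [v_0], [v_1], [v_2], [v_3], [v_4]
  1-simplices (9): [v_0,v_1], [v_0,v_3], [v_0,v_4], [v_1,v_2], [v_1,v_3], [v_1,v_4], [v_2,v_3], [v_2,v_4], [v_3,v_4]
  2-simplices (6): [v_0,v_1,v_3], [v_0,v_1,v_4], [v_0,v_3,v_4], [v_1,v_2,v_3], [v_1,v_2,v_4], [v_2,v_3,v_4]

giving chain groups C_0 ≅ Z^5, C_1 ≅ Z^9, C_2 ≅ Z^6.

∂_1: C_1 → C_0 is given by ∂[p,q] = [q] − [p]. For instance
  ∂[v_0,v_3] = [v_3] − [v_0].
As a 5×9 matrix over Z this has rank 4, with invariant factors (1,1,1,1).

∂_2: C_2 → C_1 maps a triangle to the signed sum of its edges. For instance
  ∂[v_0,v_1,v_3] = [v_1,v_3] − [v_0,v_3] + [v_0,v_1],
  ∂[v_1,v_2,v_3] = [v_2,v_3] − [v_1,v_3] + [v_1,v_2].
This gives a 9×6 integer matrix of rank 5; reducing to Smith normal form yields diagonal entries (1,1,1,1,1).

From H_k ≅ ker(∂_k) / im(∂_{k+1}) we obtain:

  H_0: rank C_0 − rank ∂_1 = 5 − 4 = 1, and the invariant factors of ∂_1 are all 1, so H_0 ≅ Z.
  H_1: rank ker ∂_1 − rank ∂_2 = (9 − 4) − 5 = 0, and the invariant factors of ∂_2 are all 1, so H_1 ≅ 0.
  H_2: rank ker ∂_2 − rank ∂_3 = (6 − 5) − 0 = 1, and there is no ∂_3, so H_2 ≅ Z.

As a check, the Euler characteristic is 5 − 9 + 6 = 2, which agrees with 1 − 0 + 1 = 2.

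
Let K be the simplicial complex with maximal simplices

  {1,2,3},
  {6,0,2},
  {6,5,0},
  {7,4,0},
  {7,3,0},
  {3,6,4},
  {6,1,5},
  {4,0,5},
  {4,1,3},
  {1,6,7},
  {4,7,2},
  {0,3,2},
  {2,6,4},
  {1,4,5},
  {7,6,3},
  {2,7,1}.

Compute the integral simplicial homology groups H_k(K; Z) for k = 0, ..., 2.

H_0 ≅ Z,  H_1 ≅ Z^2,  H_2 ≅ Z.

Fix the vertex order 0 < 1 < 2 < 3 < 4 < 5 < 6 < 7 and write every simplex with vertices in increasing order. Then dim K = 2 and the simplices of K are:

  0-simplices (8): [0], [1], [2], [3], [4], [5], [6], [7]
  1-simplices (24): (24 of them)
  2-simplices (16): [0,2,3], [0,2,6], [0,3,7], [0,4,5], [0,4,7], [0,5,6], [1,2,3], [1,2,7], [1,3,4], [1,4,5], [1,5,6], [1,6,7], [2,4,6], [2,4,7], [3,4,6], [3,6,7]

giving chain groups C_0 ≅ Z^8, C_1 ≅ Z^24, C_2 ≅ Z^16.

The boundary map ∂_1: C_1 → C_0 is given by ∂[p,q] = [q] − [p]. For instance
  ∂[4,5] = [5] − [4].
The resulting 8×24 matrix has rank 7, and its Smith normal form has invariant factors (1,1,1,1,1,1,1).

Boundary ∂_2: C_2 → C_1 acts by ∂[p,q,r] = [q,r] − [p,r] + [p,q]. For instance
  ∂[3,4,6] = [4,6] − [3,6] + [3,4],
  ∂[1,6,7] = [6,7] − [1,7] + [1,6].
This gives a 24×16 integer matrix of rank 15; reducing to Smith normal form yields diagonal entries (1,1,1,1,1,1,1,1,1,1,1,1,1,1,1).

From H_k ≅ ker(∂_k) / im(∂_{k+1}) we obtain:

  H_0: rank C_0 − rank ∂_1 = 8 − 7 = 1, and the invariant factors of ∂_1 are all 1, so H_0 ≅ Z.
  H_1: rank ker ∂_1 − rank ∂_2 = (24 − 7) − 15 = 2, and the invariant factors of ∂_2 are all 1, so H_1 ≅ Z^2.
  H_2: rank ker ∂_2 − rank ∂_3 = (16 − 15) − 0 = 1, and there is no ∂_3, so H_2 ≅ Z.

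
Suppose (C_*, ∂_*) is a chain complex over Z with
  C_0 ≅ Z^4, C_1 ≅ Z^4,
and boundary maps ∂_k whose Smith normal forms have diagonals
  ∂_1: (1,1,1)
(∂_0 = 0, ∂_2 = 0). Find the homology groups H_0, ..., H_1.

H_0: b_0 = 4 − 0 − 3 = 1; torsion from ∂_1 factors > 1: none. So H_0 ≅ Z.
H_1: b_1 = 4 − 3 − 0 = 1; torsion from ∂_2 factors > 1: none. So H_1 ≅ Z.

H_0 ≅ Z,  H_1 ≅ Z.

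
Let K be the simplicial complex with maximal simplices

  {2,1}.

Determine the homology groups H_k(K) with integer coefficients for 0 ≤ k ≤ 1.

H_0 ≅ Z,  H_1 = 0.

We work with the vertex ordering 1 < 2. The simplices of K, each written with vertices in increasing order, are:

  0-simplices (2): [1], [2]
  1-simplices (1): [1,2]

giving chain groups C_0 ≅ Z^2, C_1 ≅ Z^1.

∂_1: C_1 → C_0 maps an edge to its endpoints' difference, ∂[p,q] = q − p.
As a 2×1 matrix over Z this has rank 1, with invariant factors (1).

From H_k ≅ ker(∂_k) / im(∂_{k+1}) we obtain:

  H_0: rank C_0 − rank ∂_1 = 2 − 1 = 1, and the invariant factors of ∂_1 are all 1, so H_0 = Z.
  H_1: rank ker ∂_1 − rank ∂_2 = (1 − 1) − 0 = 0, and there is no ∂_2, so H_1 = 0.

(K is a triangulation of the 1-simplex.)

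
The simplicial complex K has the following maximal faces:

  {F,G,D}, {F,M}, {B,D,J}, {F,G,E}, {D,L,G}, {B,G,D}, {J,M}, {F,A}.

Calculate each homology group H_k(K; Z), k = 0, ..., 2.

H_0 ≅ Z,  H_1 ≅ Z,  H_2 = 0.

Order the vertices as A < B < D < E < F < G < J < L < M. Listing each simplex with vertices in this order, K has dimension 2 with simplices:

  0-simplices (9): A, B, D, E, F, G, J, L, M
  1-simplices (14): AF, BD, BG, BJ, DF, DG, DJ, DL, EF, EG, FG, FM, GL, JM
  2-simplices (5): BDG, BDJ, DFG, DGL, EFG

so the chain groups are C_0 ≅ Z^9, C_1 ≅ Z^14, C_2 ≅ Z^5.

The boundary map ∂_1: C_1 → C_0 maps an edge to its endpoints' difference, ∂[p,q] = q − p. For instance
  ∂GL = L − G.
As a 9×14 matrix over Z this has rank 8, with invariant factors (1,1,1,1,1,1,1,1).

Boundary ∂_2: C_2 → C_1 maps a triangle to the signed sum of its edges. For instance
  ∂BDG = DG − BG + BD,
  ∂DFG = FG − DG + DF.
The 14×5 boundary matrix has rank 5 and Smith normal form diag(1,1,1,1,1).

Computing H_k = (kernel of ∂_k) / (image of ∂_{k+1}):

  H_0: rank C_0 − rank ∂_1 = 9 − 8 = 1, and the invariant factors of ∂_1 are all 1, so H_0 = Z.
  H_1: rank ker ∂_1 − rank ∂_2 = (14 − 8) − 5 = 1, and the invariant factors of ∂_2 are all 1, so H_1 = Z.
  H_2: rank ker ∂_2 − rank ∂_3 = (5 − 5) − 0 = 0, and there is no ∂_3, so H_2 = 0.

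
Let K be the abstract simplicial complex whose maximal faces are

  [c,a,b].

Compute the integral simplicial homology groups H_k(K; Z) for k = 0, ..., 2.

H_0 = Z,  H_1 = 0,  H_2 = 0.

Fix the vertex order a < b < c and write every simplex with vertices in increasing order. Then dim K = 2 and the simplices of K are:

  0-simplices (3): a, b, c
  1-simplices (3): ab, ac, bc
  2-simplices (1): abc

so the chain groups are C_0 ≅ Z^3, C_1 ≅ Z^3, C_2 ≅ Z^1.

The boundary map ∂_1: C_1 → C_0 is given by ∂[p,q] = [q] − [p]. For instance
  ∂ab = b − a.
The resulting 3×3 matrix has rank 2, and its Smith normal form has invariant factors (1,1).

The boundary map ∂_2: C_2 → C_1 acts by ∂[p,q,r] = [q,r] − [p,r] + [p,q]. For instance
  ∂abc = bc − ac + ab.
As a 3×1 matrix over Z this has rank 1, with invariant factors (1).

Computing H_k = (kernel of ∂_k) / (image of ∂_{k+1}):

  H_0: rank C_0 − rank ∂_1 = 3 − 2 = 1, and the invariant factors of ∂_1 are all 1, so H_0 = Z.
  H_1: rank ker ∂_1 − rank ∂_2 = (3 − 2) − 1 = 0, and the invariant factors of ∂_2 are all 1, so H_1 = 0.
  H_2: rank ker ∂_2 − rank ∂_3 = (1 − 1) − 0 = 0, and there is no ∂_3, so H_2 = 0.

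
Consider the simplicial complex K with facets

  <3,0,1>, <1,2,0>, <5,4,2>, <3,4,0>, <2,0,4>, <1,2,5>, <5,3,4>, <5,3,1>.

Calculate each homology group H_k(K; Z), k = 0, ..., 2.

H_0 ≅ Z,  H_1 = 0,  H_2 ≅ Z.

Order the vertices as 0 < 1 < 2 < 3 < 4 < 5. Listing each simplex with vertices in this order, K has dimension 2 with simplices:

  0-simplices (6): [0], [1], [2], [3], [4], [5]
  1-simplices (12): [0,1], [0,2], [0,3], [0,4], [1,2], [1,3], [1,5], [2,4], [2,5], [3,4], [3,5], [4,5]
  2-simplices (8): [0,1,2], [0,1,3], [0,2,4], [0,3,4], [1,2,5], [1,3,5], [2,4,5], [3,4,5]

giving chain groups C_0 ≅ Z^6, C_1 ≅ Z^12, C_2 ≅ Z^8.

∂_1: C_1 → C_0 sends each edge [p,q] (with p < q) to q − p. For instance
  ∂[0,1] = [1] − [0].
As a 6×12 matrix over Z this has rank 5, with invariant factors (1,1,1,1,1).

The boundary map ∂_2: C_2 → C_1 acts by ∂[p,q,r] = [q,r] − [p,r] + [p,q]. For instance
  ∂[1,3,5] = [3,5] − [1,5] + [1,3],
  ∂[1,2,5] = [2,5] − [1,5] + [1,2].
As a 12×8 matrix over Z this has rank 7, with invariant factors (1,1,1,1,1,1,1).

Computing H_k = (kernel of ∂_k) / (image of ∂_{k+1}):

  H_0: rank C_0 − rank ∂_1 = 6 − 5 = 1, and the invariant factors of ∂_1 are all 1, so H_0 = Z.
  H_1: rank ker ∂_1 − rank ∂_2 = (12 − 5) − 7 = 0, and the invariant factors of ∂_2 are all 1, so H_1 = 0.
  H_2: rank ker ∂_2 − rank ∂_3 = (8 − 7) − 0 = 1, and there is no ∂_3, so H_2 = Z.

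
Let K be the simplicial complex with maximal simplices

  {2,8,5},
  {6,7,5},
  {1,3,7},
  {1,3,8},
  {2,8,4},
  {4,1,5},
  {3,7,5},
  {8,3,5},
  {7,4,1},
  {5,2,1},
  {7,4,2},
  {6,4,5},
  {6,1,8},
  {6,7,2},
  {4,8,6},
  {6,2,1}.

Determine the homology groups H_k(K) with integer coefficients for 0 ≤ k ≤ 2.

H_0 ≅ Z,  H_1 ≅ Z^2,  H_2 ≅ Z.

Order the vertices as 1 < 2 < 3 < 4 < 5 < 6 < 7 < 8. Listing each simplex with vertices in this order, K has dimension 2 with simplices:

  0-simplices (8): [1], [2], [3], [4], [5], [6], [7], [8]
  1-simplices (24): (24 of them)
  2-simplices (16): [1,2,5], [1,2,6], [1,3,7], [1,3,8], [1,4,5], [1,4,7], [1,6,8], [2,4,7], [2,4,8], [2,5,8], [2,6,7], [3,5,7], [3,5,8], [4,5,6], [4,6,8], [5,6,7]

Hence C_0 ≅ Z^8, C_1 ≅ Z^24, C_2 ≅ Z^16.

The boundary map ∂_1: C_1 → C_0 sends each edge [p,q] (with p < q) to q − p.
As a 8×24 matrix over Z this has rank 7, with invariant factors (1,1,1,1,1,1,1).

The boundary map ∂_2: C_2 → C_1 maps a triangle to the signed sum of its edges. For instance
  ∂[2,4,8] = [4,8] − [2,8] + [2,4],
  ∂[4,5,6] = [5,6] − [4,6] + [4,5].
The resulting 24×16 matrix has rank 15, and its Smith normal form has invariant factors (1,1,1,1,1,1,1,1,1,1,1,1,1,1,1).

Reading off H_k = ker ∂_k / im ∂_{k+1}:

  H_0: rank C_0 − rank ∂_1 = 8 − 7 = 1, and the invariant factors of ∂_1 are all 1, so H_0 = Z.
  H_1: rank ker ∂_1 − rank ∂_2 = (24 − 7) − 15 = 2, and the invariant factors of ∂_2 are all 1, so H_1 = Z^2.
  H_2: rank ker ∂_2 − rank ∂_3 = (16 − 15) − 0 = 1, and there is no ∂_3, so H_2 = Z.

As a check, the Euler characteristic is 8 − 24 + 16 = 0, which agrees with 1 − 2 + 1 = 0.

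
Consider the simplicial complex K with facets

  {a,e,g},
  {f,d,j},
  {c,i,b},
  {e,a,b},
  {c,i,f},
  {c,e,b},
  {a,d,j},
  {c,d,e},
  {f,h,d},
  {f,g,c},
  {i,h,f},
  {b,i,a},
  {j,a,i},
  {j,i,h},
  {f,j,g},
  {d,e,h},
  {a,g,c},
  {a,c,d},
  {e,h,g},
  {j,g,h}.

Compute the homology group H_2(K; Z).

Order the vertices as a < b < c < d < e < f < g < h < i < j. Listing each simplex with vertices in this order, K has dimension 2 with simplices:

  0-simplices (10): a, b, c, d, e, f, g, h, i, j
  1-simplices (30): ab, ac, ad, ae, ag, ai, aj, bc, be, bi, cd, ce, cf, cg, ci, de, df, dh, dj, eg, eh, fg, fh, fi, fj, gh, gj, hi, hj, ij
  2-simplices (20): abe, abi, acd, acg, adj, aeg, aij, bce, bci, cde, cfg, cfi, deh, dfh, dfj, egh, fgj, fhi, ghj, hij

Hence C_0 ≅ Z^10, C_1 ≅ Z^30, C_2 ≅ Z^20.

∂_1: C_1 → C_0 is given by ∂[p,q] = [q] − [p]. For instance
  ∂hj = j − h.
The resulting 10×30 matrix has rank 9, and its Smith normal form has invariant factors (1,1,1,1,1,1,1,1,1).

The boundary map ∂_2: C_2 → C_1 maps a triangle to the signed sum of its edges. For instance
  ∂bci = ci − bi + bc,
  ∂aeg = eg − ag + ae.
The 30×20 boundary matrix has rank 20 and Smith normal form diag(1,1,1,1,1,1,1,1,1,1,1,1,1,1,1,1,1,1,1,2).

From H_k ≅ ker(∂_k) / im(∂_{k+1}) we obtain:

  H_2: rank ker ∂_2 − rank ∂_3 = (20 − 20) − 0 = 0, and there is no ∂_3, so H_2 = 0.

(K is a triangulation of the Klein bottle.)

H_2 ≅ 0.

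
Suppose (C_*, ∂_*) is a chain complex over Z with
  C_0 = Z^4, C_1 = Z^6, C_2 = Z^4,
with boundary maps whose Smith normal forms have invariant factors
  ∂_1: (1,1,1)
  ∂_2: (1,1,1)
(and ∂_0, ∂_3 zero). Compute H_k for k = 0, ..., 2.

H_0: b_0 = 4 − 0 − 3 = 1; torsion from ∂_1 factors > 1: none. So H_0 = Z.
H_1: b_1 = 6 − 3 − 3 = 0; torsion from ∂_2 factors > 1: none. So H_1 = 0.
H_2: b_2 = 4 − 3 − 0 = 1; torsion from ∂_3 factors > 1: none. So H_2 = Z.

H_0 = Z,  H_1 = 0,  H_2 = Z.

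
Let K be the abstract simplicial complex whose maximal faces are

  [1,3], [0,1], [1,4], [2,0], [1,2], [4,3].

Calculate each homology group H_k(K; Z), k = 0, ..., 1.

H_0 = Z,  H_1 = Z^2.

Order the vertices as 0 < 1 < 2 < 3 < 4. Listing each simplex with vertices in this order, K has dimension 1 with simplices:

  0-simplices (5): [0], [1], [2], [3], [4]
  1-simplices (6): [0,1], [0,2], [1,2], [1,3], [1,4], [3,4]

Hence C_0 ≅ Z^5, C_1 ≅ Z^6.

Boundary ∂_1: C_1 → C_0 is given by ∂[p,q] = [q] − [p].
This gives a 5×6 integer matrix of rank 4; reducing to Smith normal form yields diagonal entries (1,1,1,1).

Now H_k = ker ∂_k / im ∂_{k+1}, so:

  H_0: rank C_0 − rank ∂_1 = 5 − 4 = 1, and the invariant factors of ∂_1 are all 1, so H_0 = Z.
  H_1: rank ker ∂_1 − rank ∂_2 = (6 − 4) − 0 = 2, and there is no ∂_2, so H_1 = Z^2.

As a check, the Euler characteristic is 5 − 6 = -1, which agrees with 1 − 2 = -1.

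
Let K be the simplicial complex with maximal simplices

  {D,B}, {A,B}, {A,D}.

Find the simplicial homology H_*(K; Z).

H_0 ≅ Z,  H_1 ≅ Z.

We work with the vertex ordering A < B < D. The simplices of K, each written with vertices in increasing order, are:

  0-simplices (3): A, B, D
  1-simplices (3): AB, AD, BD

Hence C_0 ≅ Z^3, C_1 ≅ Z^3.

Boundary ∂_1: C_1 → C_0 maps an edge to its endpoints' difference, ∂[p,q] = q − p.
This gives a 3×3 integer matrix of rank 2; reducing to Smith normal form yields diagonal entries (1,1).

Reading off H_k = ker ∂_k / im ∂_{k+1}:

  H_0: rank C_0 − rank ∂_1 = 3 − 2 = 1, and the invariant factors of ∂_1 are all 1, so H_0 = Z.
  H_1: rank ker ∂_1 − rank ∂_2 = (3 − 2) − 0 = 1, and there is no ∂_2, so H_1 = Z.

(K is a triangulation of the circle S^1.)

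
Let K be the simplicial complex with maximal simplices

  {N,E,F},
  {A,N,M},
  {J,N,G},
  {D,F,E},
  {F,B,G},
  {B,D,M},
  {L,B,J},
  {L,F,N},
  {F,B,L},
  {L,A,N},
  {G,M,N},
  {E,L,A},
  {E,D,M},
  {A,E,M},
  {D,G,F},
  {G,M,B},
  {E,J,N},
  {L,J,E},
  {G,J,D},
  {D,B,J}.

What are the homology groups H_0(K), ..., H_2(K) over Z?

H_0 ≅ Z,  H_1 ≅ Z × Z/2,  H_2 = 0.

We work with the vertex ordering A < B < D < E < F < G < J < L < M < N. The simplices of K, each written with vertices in increasing order, are:

  0-simplices (10): A, B, D, E, F, G, J, L, M, N
  1-simplices (30): AE, AL, AM, AN, BD, BF, BG, BJ, BL, BM, DE, DF, DG, DJ, DM, EF, EJ, EL, EM, EN, FG, FL, FN, GJ, GM, GN, JL, JN, LN, MN
  2-simplices (20): AEL, AEM, ALN, AMN, BDJ, BDM, BFG, BFL, BGM, BJL, DEF, DEM, DFG, DGJ, EFN, EJL, EJN, FLN, GJN, GMN

giving chain groups C_0 ≅ Z^10, C_1 ≅ Z^30, C_2 ≅ Z^20.

The boundary map ∂_1: C_1 → C_0 maps an edge to its endpoints' difference, ∂[p,q] = q − p. For instance
  ∂LN = N − L.
As a 10×30 matrix over Z this has rank 9, with invariant factors (1,1,1,1,1,1,1,1,1).

∂_2: C_2 → C_1 acts by ∂[p,q,r] = [q,r] − [p,r] + [p,q]. For instance
  ∂AEM = EM − AM + AE,
  ∂BFL = FL − BL + BF.
The 30×20 boundary matrix has rank 20 and Smith normal form diag(1,1,1,1,1,1,1,1,1,1,1,1,1,1,1,1,1,1,1,2).

Computing H_k = (kernel of ∂_k) / (image of ∂_{k+1}):

  H_0: rank C_0 − rank ∂_1 = 10 − 9 = 1, and the invariant factors of ∂_1 are all 1, so H_0 ≅ Z.
  H_1: rank ker ∂_1 − rank ∂_2 = (30 − 9) − 20 = 1, and ∂_2 has invariant factor 2 > 1, so H_1 ≅ Z × Z/2.
  H_2: rank ker ∂_2 − rank ∂_3 = (20 − 20) − 0 = 0, and there is no ∂_3, so H_2 ≅ 0.

(K is a triangulation of the Klein bottle.)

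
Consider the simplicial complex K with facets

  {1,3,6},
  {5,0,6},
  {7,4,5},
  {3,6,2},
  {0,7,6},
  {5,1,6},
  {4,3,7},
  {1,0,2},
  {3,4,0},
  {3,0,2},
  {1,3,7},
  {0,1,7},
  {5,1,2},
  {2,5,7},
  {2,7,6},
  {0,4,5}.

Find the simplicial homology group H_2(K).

H_2 ≅ Z.

K has 8 vertices, 24 edges, 16 triangles.
rank ∂_2 = 15, rank ∂_3 = 0 ⇒ b_2 = 16 − 15 − 0 = 1. So H_2 ≅ Z.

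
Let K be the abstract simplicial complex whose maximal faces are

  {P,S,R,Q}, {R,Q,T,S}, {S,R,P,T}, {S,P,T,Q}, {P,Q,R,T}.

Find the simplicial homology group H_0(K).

Take the total order P < Q < R < S < T on the vertex set. Then K (dimension 3) consists of the simplices:

  0-simplices (5): P, Q, R, S, T
  1-simplices (10): PQ, PR, PS, PT, QR, QS, QT, RS, RT, ST
  2-simplices (10): PQR, PQS, PQT, PRS, PRT, PST, QRS, QRT, QST, RST
  3-simplices (5): PQRS, PQRT, PQST, PRST, QRST

so the chain groups are C_0 ≅ Z^5, C_1 ≅ Z^10, C_2 ≅ Z^10, C_3 ≅ Z^5.

∂_1: C_1 → C_0 is given by ∂[p,q] = [q] − [p].
This gives a 5×10 integer matrix of rank 4; reducing to Smith normal form yields diagonal entries (1,1,1,1).

∂_2: C_2 → C_1 maps a triangle to the signed sum of its edges. For instance
  ∂RST = ST − RT + RS,
  ∂PST = ST − PT + PS.
The resulting 10×10 matrix has rank 6, and its Smith normal form has invariant factors (1,1,1,1,1,1).

Boundary ∂_3: C_3 → C_2 sends each 3-simplex σ to the alternating sum Σ_i (−1)^i (σ with its i-th vertex removed). For instance
  ∂PRST = RST − PST + PRT − PRS,
  ∂QRST = RST − QST + QRT − QRS.
This gives a 10×5 integer matrix of rank 4; reducing to Smith normal form yields diagonal entries (1,1,1,1).

Now H_k = ker ∂_k / im ∂_{k+1}, so:

  H_0: rank C_0 − rank ∂_1 = 5 − 4 = 1, and the invariant factors of ∂_1 are all 1, so H_0 = Z.

H_0 = Z.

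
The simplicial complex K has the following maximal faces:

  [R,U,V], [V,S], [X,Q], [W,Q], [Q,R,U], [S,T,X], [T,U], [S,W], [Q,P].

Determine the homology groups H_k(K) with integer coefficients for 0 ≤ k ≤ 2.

H_0 = Z,  H_1 = Z^3,  H_2 = 0.

K has 9 vertices, 14 edges, 3 triangles.
rank ∂_0 = 0, rank ∂_1 = 8 ⇒ b_0 = 9 − 0 − 8 = 1; all invariant factors of ∂_1 are 1 so no torsion. So H_0 = Z.
rank ∂_1 = 8, rank ∂_2 = 3 ⇒ b_1 = 14 − 8 − 3 = 3; all invariant factors of ∂_2 are 1 so no torsion. So H_1 = Z^3.
rank ∂_2 = 3, rank ∂_3 = 0 ⇒ b_2 = 3 − 3 − 0 = 0. So H_2 = 0.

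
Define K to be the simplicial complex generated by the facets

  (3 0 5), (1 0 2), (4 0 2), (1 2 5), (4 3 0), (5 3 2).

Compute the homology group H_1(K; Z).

H_1 = Z.

Take the total order 0 < 1 < 2 < 3 < 4 < 5 on the vertex set. Then K (dimension 2) consists of the simplices:

  0-simplices (6): [0], [1], [2], [3], [4], [5]
  1-simplices (12): [0,1], [0,2], [0,3], [0,4], [0,5], [1,2], [1,5], [2,3], [2,4], [2,5], [3,4], [3,5]
  2-simplices (6): [0,1,2], [0,2,4], [0,3,4], [0,3,5], [1,2,5], [2,3,5]

Hence C_0 ≅ Z^6, C_1 ≅ Z^12, C_2 ≅ Z^6.

∂_1: C_1 → C_0 sends each edge [p,q] (with p < q) to q − p. For instance
  ∂[0,5] = [5] − [0].
As a 6×12 matrix over Z this has rank 5, with invariant factors (1,1,1,1,1).

∂_2: C_2 → C_1 maps a triangle to the signed sum of its edges. For instance
  ∂[0,2,4] = [2,4] − [0,4] + [0,2],
  ∂[2,3,5] = [3,5] − [2,5] + [2,3].
As a 12×6 matrix over Z this has rank 6, with invariant factors (1,1,1,1,1,1).

Reading off H_k = ker ∂_k / im ∂_{k+1}:

  H_1: rank ker ∂_1 − rank ∂_2 = (12 − 5) − 6 = 1, and the invariant factors of ∂_2 are all 1, so H_1 ≅ Z.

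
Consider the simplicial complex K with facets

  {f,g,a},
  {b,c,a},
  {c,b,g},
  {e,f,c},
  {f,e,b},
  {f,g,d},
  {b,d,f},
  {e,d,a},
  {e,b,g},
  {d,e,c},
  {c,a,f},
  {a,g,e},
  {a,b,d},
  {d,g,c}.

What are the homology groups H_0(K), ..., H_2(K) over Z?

H_0 ≅ Z,  H_1 ≅ Z^2,  H_2 ≅ Z.

We work with the vertex ordering a < b < c < d < e < f < g. The simplices of K, each written with vertices in increasing order, are:

  0-simplices (7): a, b, c, d, e, f, g
  1-simplices (21): ab, ac, ad, ae, af, ag, bc, bd, be, bf, bg, cd, ce, cf, cg, de, df, dg, ef, eg, fg
  2-simplices (14): abc, abd, acf, ade, aeg, afg, bcg, bdf, bef, beg, cde, cdg, cef, dfg

giving chain groups C_0 ≅ Z^7, C_1 ≅ Z^21, C_2 ≅ Z^14.

∂_1: C_1 → C_0 maps an edge to its endpoints' difference, ∂[p,q] = q − p. For instance
  ∂be = e − b.
The 7×21 boundary matrix has rank 6 and Smith normal form diag(1,1,1,1,1,1).

∂_2: C_2 → C_1 maps a triangle to the signed sum of its edges. For instance
  ∂bcg = cg − bg + bc,
  ∂bdf = df − bf + bd.
This gives a 21×14 integer matrix of rank 13; reducing to Smith normal form yields diagonal entries (1,1,1,1,1,1,1,1,1,1,1,1,1).

Now H_k = ker ∂_k / im ∂_{k+1}, so:

  H_0: rank C_0 − rank ∂_1 = 7 − 6 = 1, and the invariant factors of ∂_1 are all 1, so H_0 = Z.
  H_1: rank ker ∂_1 − rank ∂_2 = (21 − 6) − 13 = 2, and the invariant factors of ∂_2 are all 1, so H_1 = Z^2.
  H_2: rank ker ∂_2 − rank ∂_3 = (14 − 13) − 0 = 1, and there is no ∂_3, so H_2 = Z.

As a check, the Euler characteristic is 7 − 21 + 14 = 0, which agrees with 1 − 2 + 1 = 0.
(K is a triangulation of the torus T^2.)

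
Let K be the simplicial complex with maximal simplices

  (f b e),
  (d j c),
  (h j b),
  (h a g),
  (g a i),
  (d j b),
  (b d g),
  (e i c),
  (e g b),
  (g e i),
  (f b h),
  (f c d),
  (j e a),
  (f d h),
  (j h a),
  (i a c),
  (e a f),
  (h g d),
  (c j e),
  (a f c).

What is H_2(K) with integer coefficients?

H_2 ≅ 0.

Fix the vertex order a < b < c < d < e < f < g < h < i < j and write every simplex with vertices in increasing order. Then dim K = 2 and the simplices of K are:

  0-simplices (10): a, b, c, d, e, f, g, h, i, j
  1-simplices (30): ac, ae, af, ag, ah, ai, aj, bd, be, bf, bg, bh, bj, cd, ce, cf, ci, cj, df, dg, dh, dj, ef, eg, ei, ej, fh, gh, gi, hj
  2-simplices (20): acf, aci, aef, aej, agh, agi, ahj, bdg, bdj, bef, beg, bfh, bhj, cdf, cdj, cei, cej, dfh, dgh, egi

Hence C_0 ≅ Z^10, C_1 ≅ Z^30, C_2 ≅ Z^20.

The boundary map ∂_1: C_1 → C_0 is given by ∂[p,q] = [q] − [p].
The 10×30 boundary matrix has rank 9 and Smith normal form diag(1,1,1,1,1,1,1,1,1).

∂_2: C_2 → C_1 sends each 2-simplex [p,q,r] to [q,r] − [p,r] + [p,q]. For instance
  ∂bdj = dj − bj + bd,
  ∂dgh = gh − dh + dg.
This gives a 30×20 integer matrix of rank 20; reducing to Smith normal form yields diagonal entries (1,1,1,1,1,1,1,1,1,1,1,1,1,1,1,1,1,1,1,2).

From H_k ≅ ker(∂_k) / im(∂_{k+1}) we obtain:

  H_2: rank ker ∂_2 − rank ∂_3 = (20 − 20) − 0 = 0, and there is no ∂_3, so H_2 = 0.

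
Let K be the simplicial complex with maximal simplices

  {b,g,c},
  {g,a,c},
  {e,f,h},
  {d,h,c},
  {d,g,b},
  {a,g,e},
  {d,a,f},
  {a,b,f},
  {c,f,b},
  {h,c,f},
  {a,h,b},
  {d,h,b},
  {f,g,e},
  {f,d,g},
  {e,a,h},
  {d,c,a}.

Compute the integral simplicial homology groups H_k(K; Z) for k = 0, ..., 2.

H_0 ≅ Z,  H_1 ≅ Z^2,  H_2 ≅ Z.

We work with the vertex ordering a < b < c < d < e < f < g < h. The simplices of K, each written with vertices in increasing order, are:

  0-simplices (8): a, b, c, d, e, f, g, h
  1-simplices (24): ab, ac, ad, ae, af, ag, ah, bc, bd, bf, bg, bh, cd, cf, cg, ch, df, dg, dh, ef, eg, eh, fg, fh
  2-simplices (16): abf, abh, acd, acg, adf, aeg, aeh, bcf, bcg, bdg, bdh, cdh, cfh, dfg, efg, efh

so the chain groups are C_0 ≅ Z^8, C_1 ≅ Z^24, C_2 ≅ Z^16.

Boundary ∂_1: C_1 → C_0 sends each edge [p,q] (with p < q) to q − p. For instance
  ∂eh = h − e.
As a 8×24 matrix over Z this has rank 7, with invariant factors (1,1,1,1,1,1,1).

Boundary ∂_2: C_2 → C_1 sends each 2-simplex [p,q,r] to [q,r] − [p,r] + [p,q]. For instance
  ∂efg = fg − eg + ef,
  ∂bcf = cf − bf + bc.
The 24×16 boundary matrix has rank 15 and Smith normal form diag(1,1,1,1,1,1,1,1,1,1,1,1,1,1,1).

Reading off H_k = ker ∂_k / im ∂_{k+1}:

  H_0: rank C_0 − rank ∂_1 = 8 − 7 = 1, and the invariant factors of ∂_1 are all 1, so H_0 ≅ Z.
  H_1: rank ker ∂_1 − rank ∂_2 = (24 − 7) − 15 = 2, and the invariant factors of ∂_2 are all 1, so H_1 ≅ Z^2.
  H_2: rank ker ∂_2 − rank ∂_3 = (16 − 15) − 0 = 1, and there is no ∂_3, so H_2 ≅ Z.

(K is a triangulation of the torus T^2.)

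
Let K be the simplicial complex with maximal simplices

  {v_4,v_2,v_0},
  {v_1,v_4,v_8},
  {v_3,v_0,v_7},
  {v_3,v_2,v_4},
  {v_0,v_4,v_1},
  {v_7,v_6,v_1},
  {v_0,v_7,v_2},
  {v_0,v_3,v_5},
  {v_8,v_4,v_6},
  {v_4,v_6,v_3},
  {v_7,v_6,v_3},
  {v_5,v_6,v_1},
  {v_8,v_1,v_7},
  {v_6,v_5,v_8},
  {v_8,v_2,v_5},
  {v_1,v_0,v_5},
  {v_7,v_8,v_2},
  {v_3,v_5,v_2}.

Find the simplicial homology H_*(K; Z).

Order the vertices as v_0 < v_1 < v_2 < v_3 < v_4 < v_5 < v_6 < v_7 < v_8. Listing each simplex with vertices in this order, K has dimension 2 with simplices:

  0-simplices (9): [v_0], [v_1], [v_2], [v_3], [v_4], [v_5], [v_6], [v_7], [v_8]
  1-simplices (27): (27 of them)
  2-simplices (18): (18 of them)

giving chain groups C_0 ≅ Z^9, C_1 ≅ Z^27, C_2 ≅ Z^18.

Boundary ∂_1: C_1 → C_0 sends each edge [p,q] (with p < q) to q − p.
The 9×27 boundary matrix has rank 8 and Smith normal form diag(1,1,1,1,1,1,1,1).

The boundary map ∂_2: C_2 → C_1 sends each 2-simplex [p,q,r] to [q,r] − [p,r] + [p,q]. For instance
  ∂[v_2,v_3,v_5] = [v_3,v_5] − [v_2,v_5] + [v_2,v_3],
  ∂[v_0,v_2,v_4] = [v_2,v_4] − [v_0,v_4] + [v_0,v_2].
This gives a 27×18 integer matrix of rank 18; reducing to Smith normal form yields diagonal entries (1,1,1,1,1,1,1,1,1,1,1,1,1,1,1,1,1,2).

From H_k ≅ ker(∂_k) / im(∂_{k+1}) we obtain:

  H_0: rank C_0 − rank ∂_1 = 9 − 8 = 1, and the invariant factors of ∂_1 are all 1, so H_0 = Z.
  H_1: rank ker ∂_1 − rank ∂_2 = (27 − 8) − 18 = 1, and ∂_2 has invariant factor 2 > 1, so H_1 = Z × Z/2.
  H_2: rank ker ∂_2 − rank ∂_3 = (18 − 18) − 0 = 0, and there is no ∂_3, so H_2 = 0.

As a check, the Euler characteristic is 9 − 27 + 18 = 0, which agrees with 1 − 1 + 0 = 0.

H_0 ≅ Z,  H_1 ≅ Z × Z/2,  H_2 = 0.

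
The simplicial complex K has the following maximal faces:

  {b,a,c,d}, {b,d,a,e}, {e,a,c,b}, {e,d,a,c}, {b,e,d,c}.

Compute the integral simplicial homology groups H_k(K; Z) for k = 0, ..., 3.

Take the total order a < b < c < d < e on the vertex set. Then K (dimension 3) consists of the simplices:

  0-simplices (5): a, b, c, d, e
  1-simplices (10): ab, ac, ad, ae, bc, bd, be, cd, ce, de
  2-simplices (10): abc, abd, abe, acd, ace, ade, bcd, bce, bde, cde
  3-simplices (5): abcd, abce, abde, acde, bcde

Hence C_0 ≅ Z^5, C_1 ≅ Z^10, C_2 ≅ Z^10, C_3 ≅ Z^5.

The boundary map ∂_1: C_1 → C_0 maps an edge to its endpoints' difference, ∂[p,q] = q − p. For instance
  ∂ae = e − a.
The resulting 5×10 matrix has rank 4, and its Smith normal form has invariant factors (1,1,1,1).

∂_2: C_2 → C_1 maps a triangle to the signed sum of its edges. For instance
  ∂bde = de − be + bd,
  ∂abc = bc − ac + ab.
The 10×10 boundary matrix has rank 6 and Smith normal form diag(1,1,1,1,1,1).

∂_3: C_3 → C_2 sends each 3-simplex σ to the alternating sum Σ_i (−1)^i (σ with its i-th vertex removed). For instance
  ∂abde = bde − ade + abe − abd,
  ∂acde = cde − ade + ace − acd.
The resulting 10×5 matrix has rank 4, and its Smith normal form has invariant factors (1,1,1,1).

Computing H_k = (kernel of ∂_k) / (image of ∂_{k+1}):

  H_0: rank C_0 − rank ∂_1 = 5 − 4 = 1, and the invariant factors of ∂_1 are all 1, so H_0 = Z.
  H_1: rank ker ∂_1 − rank ∂_2 = (10 − 4) − 6 = 0, and the invariant factors of ∂_2 are all 1, so H_1 = 0.
  H_2: rank ker ∂_2 − rank ∂_3 = (10 − 6) − 4 = 0, and the invariant factors of ∂_3 are all 1, so H_2 = 0.
  H_3: rank ker ∂_3 − rank ∂_4 = (5 − 4) − 0 = 1, and there is no ∂_4, so H_3 = Z.

H_0 ≅ Z,  H_1 = 0,  H_2 = 0,  H_3 ≅ Z.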